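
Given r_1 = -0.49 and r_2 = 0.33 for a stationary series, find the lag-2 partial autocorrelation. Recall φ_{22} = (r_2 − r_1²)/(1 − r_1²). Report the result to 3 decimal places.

0.118

φ_{22} = (r_2 − r_1²) / (1 − r_1²)
r_1² = (-0.49)² = 0.2401
Numerator = 0.33 − 0.2401 = 0.0899; denominator = 1 − 0.2401 = 0.7599
φ_{22} = 0.0899 / 0.7599 = 0.118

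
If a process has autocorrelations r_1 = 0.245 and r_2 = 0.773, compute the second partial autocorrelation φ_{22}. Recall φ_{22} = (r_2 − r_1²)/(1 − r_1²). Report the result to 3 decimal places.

0.759

φ_{22} = (r_2 − r_1²) / (1 − r_1²)
r_1² = (0.245)² = 0.060025
Numerator = 0.773 − 0.0600 = 0.7130; denominator = 1 − 0.0600 = 0.9400
φ_{22} = 0.7130 / 0.9400 = 0.759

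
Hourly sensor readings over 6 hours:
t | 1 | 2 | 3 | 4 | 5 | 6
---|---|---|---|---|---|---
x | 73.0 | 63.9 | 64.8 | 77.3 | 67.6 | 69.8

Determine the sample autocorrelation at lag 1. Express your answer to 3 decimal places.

Mean x̄ = (73.0 + 63.9 + 64.8 + 77.3 + 67.6 + 69.8)/6 = 69.4000
Deviations from mean: 3.6000, -5.5000, -4.6000, 7.9000, -1.8000, 0.4000
Numerator Σ_{t=1}^{5}(x_t−x̄)(x_{t+1}−x̄) = -45.7800
Denominator Σ(x_t−x̄)² = 130.1800
r_1 = -45.7800 / 130.1800 = -0.352

-0.352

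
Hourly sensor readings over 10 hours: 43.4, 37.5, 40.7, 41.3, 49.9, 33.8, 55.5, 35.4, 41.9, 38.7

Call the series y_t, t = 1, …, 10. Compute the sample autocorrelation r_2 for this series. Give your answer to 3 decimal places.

Mean ȳ = (43.4 + 37.5 + 40.7 + 41.3 + 49.9 + 33.8 + 55.5 + 35.4 + 41.9 + 38.7)/10 = 41.8100
Numerator Σ_{t=1}^{8}(y_t−ȳ)(y_{t+2}−ȳ) = 178.8018
Denominator Σ(y_t−ȳ)² = 390.3890
r_2 = 178.8018 / 390.3890 = 0.458

0.458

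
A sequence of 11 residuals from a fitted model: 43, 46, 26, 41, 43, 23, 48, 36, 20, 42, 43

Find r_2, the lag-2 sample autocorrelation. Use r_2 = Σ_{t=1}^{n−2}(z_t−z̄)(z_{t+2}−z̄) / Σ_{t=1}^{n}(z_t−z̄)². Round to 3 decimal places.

Mean z̄ = (43 + 46 + 26 + 41 + 43 + 23 + 48 + 36 + 20 + 42 + 43)/11 = 37.3636
Numerator Σ_{t=1}^{9}(z_t−z̄)(z_{t+2}−z̄) = -358.2645
Denominator Σ(z_t−z̄)² = 956.5455
r_2 = -358.2645 / 956.5455 = -0.375

-0.375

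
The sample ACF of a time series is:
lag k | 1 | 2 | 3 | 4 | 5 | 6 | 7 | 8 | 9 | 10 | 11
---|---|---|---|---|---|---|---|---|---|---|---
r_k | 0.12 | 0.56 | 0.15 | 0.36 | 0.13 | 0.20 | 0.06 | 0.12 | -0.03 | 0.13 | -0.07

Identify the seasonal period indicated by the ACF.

2

The largest autocorrelation is r_2 = 0.56, with weaker echoes at lags 4 (0.36) and 6 (0.20); the remaining lags stay at or below 0.15.
The dominant spike at lag 2 indicates a seasonal period of 2.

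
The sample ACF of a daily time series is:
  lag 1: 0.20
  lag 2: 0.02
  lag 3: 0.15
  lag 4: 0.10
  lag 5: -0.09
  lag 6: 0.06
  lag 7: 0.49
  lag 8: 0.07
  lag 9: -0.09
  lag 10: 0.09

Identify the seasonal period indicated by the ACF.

The largest autocorrelation is r_7 = 0.49; the remaining lags stay at or below 0.20. The elevated value at lag 1 (0.20), dropping to 0.02 at lag 2, reflects decaying short-term dependence rather than seasonality.
The dominant spike at lag 7 indicates a seasonal period of 7.

7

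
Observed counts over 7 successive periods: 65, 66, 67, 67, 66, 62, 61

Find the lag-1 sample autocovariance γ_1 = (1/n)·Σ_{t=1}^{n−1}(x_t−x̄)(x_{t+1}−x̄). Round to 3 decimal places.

Mean x̄ = (65 + 66 + 67 + 67 + 66 + 62 + 61)/7 = 64.8571
Σ_{t=1}^{6}(x_t−x̄)(x_{t+1}−x̄) = 17.4082
γ_1 = 17.4082 / 7 = 2.487

2.487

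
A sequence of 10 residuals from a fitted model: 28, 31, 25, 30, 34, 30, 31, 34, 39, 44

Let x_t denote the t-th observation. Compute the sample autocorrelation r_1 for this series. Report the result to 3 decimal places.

Mean x̄ = (28 + 31 + 25 + 30 + 34 + 30 + 31 + 34 + 39 + 44)/10 = 32.6000
Numerator Σ_{t=1}^{9}(x_t−x̄)(x_{t+1}−x̄) = 115.8400
Denominator Σ(x_t−x̄)² = 272.4000
r_1 = 115.8400 / 272.4000 = 0.425

0.425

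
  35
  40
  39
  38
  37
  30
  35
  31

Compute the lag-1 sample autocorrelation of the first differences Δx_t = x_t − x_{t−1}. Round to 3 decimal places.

First differences Δx: 5, -1, -1, -1, -7, 5, -4
Mean of differences = -0.5714
Numerator Σ(Δx_t−Δx̄)(Δx_{t+1}−Δx̄) = -54.1837
Denominator Σ(Δx_t−Δx̄)² = 115.7143
r_1(Δx) = -54.1837 / 115.7143 = -0.468

-0.468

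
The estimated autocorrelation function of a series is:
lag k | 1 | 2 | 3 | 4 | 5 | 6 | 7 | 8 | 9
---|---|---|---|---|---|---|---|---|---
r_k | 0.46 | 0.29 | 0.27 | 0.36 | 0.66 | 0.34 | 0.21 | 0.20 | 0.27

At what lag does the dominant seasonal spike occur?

5

The largest autocorrelation is r_5 = 0.66; the remaining lags stay at or below 0.46. The elevated value at lag 1 (0.46), dropping to 0.29 at lag 2, reflects decaying short-term dependence rather than seasonality.
The dominant spike at lag 5 indicates a seasonal period of 5.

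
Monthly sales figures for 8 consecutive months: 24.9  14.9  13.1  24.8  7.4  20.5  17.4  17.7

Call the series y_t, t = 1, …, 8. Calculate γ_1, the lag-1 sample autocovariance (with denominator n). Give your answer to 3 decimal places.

Mean ȳ = (24.9 + 14.9 + 13.1 + 24.8 + 7.4 + 20.5 + 17.4 + 17.7)/8 = 17.5875
Σ_{t=1}^{7}(y_t−ȳ)(y_{t+1}−ȳ) = -143.6739
γ_1 = -143.6739 / 8 = -17.959

-17.959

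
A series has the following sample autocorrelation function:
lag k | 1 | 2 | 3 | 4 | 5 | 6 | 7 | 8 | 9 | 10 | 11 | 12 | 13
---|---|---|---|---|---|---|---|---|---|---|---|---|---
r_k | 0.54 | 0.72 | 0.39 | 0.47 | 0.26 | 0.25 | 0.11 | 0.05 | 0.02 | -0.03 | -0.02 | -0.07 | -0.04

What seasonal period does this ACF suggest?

The largest autocorrelation is r_2 = 0.72; the remaining lags stay at or below 0.54.
The dominant spike at lag 2 indicates a seasonal period of 2.

2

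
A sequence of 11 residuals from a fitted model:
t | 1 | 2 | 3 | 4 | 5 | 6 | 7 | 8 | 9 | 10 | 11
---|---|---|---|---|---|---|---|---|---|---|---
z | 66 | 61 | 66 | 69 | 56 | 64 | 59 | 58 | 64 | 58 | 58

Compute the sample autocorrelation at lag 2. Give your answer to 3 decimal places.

Mean z̄ = (66 + 61 + 66 + 69 + 56 + 64 + 59 + 58 + 64 + 58 + 58)/11 = 61.7273
Numerator Σ_{t=1}^{9}(z_t−z̄)(z_{t+2}−z̄) = 11.3967
Denominator Σ(z_t−z̄)² = 182.1818
r_2 = 11.3967 / 182.1818 = 0.063

0.063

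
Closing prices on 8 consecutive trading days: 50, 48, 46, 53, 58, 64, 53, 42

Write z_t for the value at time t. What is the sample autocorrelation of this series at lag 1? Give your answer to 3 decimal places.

0.321

Mean z̄ = (50 + 48 + 46 + 53 + 58 + 64 + 53 + 42)/8 = 51.7500
Σ(z_t−z̄)(z_{t+1}−z̄) = (6.5625) + (21.5625) + (-7.1875) + (7.8125) + (76.5625) + (15.3125) + (-12.1875) = 108.4375
Denominator Σ(z_t−z̄)² = 337.5000
r_1 = 108.4375 / 337.5000 = 0.321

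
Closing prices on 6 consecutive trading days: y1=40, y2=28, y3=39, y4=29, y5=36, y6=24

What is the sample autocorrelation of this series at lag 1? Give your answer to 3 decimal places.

Mean ȳ = (40 + 28 + 39 + 29 + 36 + 24)/6 = 32.6667
Numerator Σ_{t=1}^{5}(y_t−ȳ)(y_{t+1}−ȳ) = -128.1111
Denominator Σ(y_t−ȳ)² = 215.3333
r_1 = -128.1111 / 215.3333 = -0.595

-0.595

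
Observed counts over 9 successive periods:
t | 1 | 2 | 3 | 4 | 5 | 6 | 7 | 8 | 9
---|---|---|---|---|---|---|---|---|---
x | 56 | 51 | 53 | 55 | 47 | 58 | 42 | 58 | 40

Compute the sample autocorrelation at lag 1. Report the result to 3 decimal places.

-0.664

Mean x̄ = (56 + 51 + 53 + 55 + 47 + 58 + 42 + 58 + 40)/9 = 51.1111
Numerator Σ_{t=1}^{8}(x_t−x̄)(x_{t+1}−x̄) = -239.7901
Denominator Σ(x_t−x̄)² = 360.8889
r_1 = -239.7901 / 360.8889 = -0.664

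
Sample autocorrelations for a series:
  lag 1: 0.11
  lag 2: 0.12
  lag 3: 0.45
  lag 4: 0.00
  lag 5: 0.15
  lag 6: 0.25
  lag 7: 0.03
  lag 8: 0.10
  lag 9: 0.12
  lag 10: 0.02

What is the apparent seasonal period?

The largest autocorrelation is r_3 = 0.45, with a weaker echo at lag 6 (0.25); the remaining lags stay at or below 0.15.
The dominant spike at lag 3 indicates a seasonal period of 3.

3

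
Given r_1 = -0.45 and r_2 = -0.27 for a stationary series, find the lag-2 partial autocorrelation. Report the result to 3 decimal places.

-0.592

φ_{22} = (r_2 − r_1²) / (1 − r_1²)
r_1² = (-0.45)² = 0.2025
Numerator = -0.27 − 0.2025 = -0.4725; denominator = 1 − 0.2025 = 0.7975
φ_{22} = -0.4725 / 0.7975 = -0.592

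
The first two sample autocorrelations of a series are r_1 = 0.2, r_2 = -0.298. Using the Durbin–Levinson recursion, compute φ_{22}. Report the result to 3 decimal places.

-0.352

φ_{22} = (r_2 − r_1²) / (1 − r_1²)
r_1² = (0.2)² = 0.04
Numerator = -0.298 − 0.0400 = -0.3380; denominator = 1 − 0.0400 = 0.9600
φ_{22} = -0.3380 / 0.9600 = -0.352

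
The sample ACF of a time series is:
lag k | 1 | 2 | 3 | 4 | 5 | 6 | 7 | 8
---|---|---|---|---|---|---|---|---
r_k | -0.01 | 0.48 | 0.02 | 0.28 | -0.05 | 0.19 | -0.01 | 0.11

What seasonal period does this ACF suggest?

The largest autocorrelation is r_2 = 0.48, with weaker echoes at lags 4 (0.28) and 6 (0.19); the remaining lags stay at or below 0.11.
The dominant spike at lag 2 indicates a seasonal period of 2.

2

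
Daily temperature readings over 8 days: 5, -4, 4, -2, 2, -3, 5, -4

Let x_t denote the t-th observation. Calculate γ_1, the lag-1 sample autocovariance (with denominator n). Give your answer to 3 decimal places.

Mean x̄ = (5 − 4 + 4 − 2 + 2 − 3 + 5 − 4)/8 = 0.3750
Deviations: 4.6250, -4.3750, 3.6250, -2.3750, 1.6250, -3.3750, 4.6250, -4.3750
Σ_{t=1}^{7}(x_t−x̄)(x_{t+1}−x̄) = -89.8906
γ_1 = -89.8906 / 8 = -11.236

-11.236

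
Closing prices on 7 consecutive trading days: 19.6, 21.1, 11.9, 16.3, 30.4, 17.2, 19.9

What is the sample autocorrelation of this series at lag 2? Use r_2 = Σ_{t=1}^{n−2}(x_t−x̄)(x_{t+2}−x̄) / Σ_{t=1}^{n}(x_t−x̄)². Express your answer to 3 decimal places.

Mean x̄ = (19.6 + 21.1 + 11.9 + 16.3 + 30.4 + 17.2 + 19.9)/7 = 19.4857
Deviations from mean: 0.1143, 1.6143, -7.5857, -3.1857, 10.9143, -2.2857, 0.4143
Σ(x_t−x̄)(x_{t+2}−x̄) = (-0.8669) + (-5.1427) + (-82.7927) + (7.2816) + (4.5216) = -76.9990
Denominator Σ(x_t−x̄)² = 194.8286
r_2 = -76.9990 / 194.8286 = -0.395

-0.395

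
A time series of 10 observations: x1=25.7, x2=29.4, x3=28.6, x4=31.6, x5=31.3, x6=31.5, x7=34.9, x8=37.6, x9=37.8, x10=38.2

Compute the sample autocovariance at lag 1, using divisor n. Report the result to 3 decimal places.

10.558

Mean x̄ = (25.7 + 29.4 + 28.6 + 31.6 + 31.3 + 31.5 + 34.9 + 37.6 + 37.8 + 38.2)/10 = 32.6600
Σ_{t=1}^{9}(x_t−x̄)(x_{t+1}−x̄) = 105.5824
γ_1 = 105.5824 / 10 = 10.558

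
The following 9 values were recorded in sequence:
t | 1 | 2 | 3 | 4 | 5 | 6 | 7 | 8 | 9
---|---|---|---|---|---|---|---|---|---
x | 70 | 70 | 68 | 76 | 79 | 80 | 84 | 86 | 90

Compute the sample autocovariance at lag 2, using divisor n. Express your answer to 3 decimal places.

19.590

Mean x̄ = (70 + 70 + 68 + 76 + 79 + 80 + 84 + 86 + 90)/9 = 78.1111
Σ_{t=1}^{7}(x_t−x̄)(x_{t+2}−x̄) = 176.3086
γ_2 = 176.3086 / 9 = 19.590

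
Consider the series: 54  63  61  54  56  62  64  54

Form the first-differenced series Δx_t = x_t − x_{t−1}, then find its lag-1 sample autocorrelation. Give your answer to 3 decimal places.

First differences Δx: 9, -2, -7, 2, 6, 2, -10
Mean of differences = 0.0000
Numerator Σ(Δx_t−Δx̄)(Δx_{t+1}−Δx̄) = -14.0000
Denominator Σ(Δx_t−Δx̄)² = 278.0000
r_1(Δx) = -14.0000 / 278.0000 = -0.050

-0.050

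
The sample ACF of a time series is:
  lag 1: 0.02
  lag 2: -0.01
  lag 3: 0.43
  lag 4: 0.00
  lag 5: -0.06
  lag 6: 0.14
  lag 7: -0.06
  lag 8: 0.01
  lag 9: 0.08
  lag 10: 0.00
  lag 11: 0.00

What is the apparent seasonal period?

3

The largest autocorrelation is r_3 = 0.43; the remaining lags stay at or below 0.14.
The dominant spike at lag 3 indicates a seasonal period of 3.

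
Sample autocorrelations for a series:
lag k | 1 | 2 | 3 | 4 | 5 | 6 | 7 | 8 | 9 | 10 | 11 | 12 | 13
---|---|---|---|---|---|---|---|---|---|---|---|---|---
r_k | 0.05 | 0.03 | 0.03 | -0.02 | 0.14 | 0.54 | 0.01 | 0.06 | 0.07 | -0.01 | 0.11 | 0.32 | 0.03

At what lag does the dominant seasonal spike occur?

The largest autocorrelation is r_6 = 0.54, with a weaker echo at lag 12 (0.32); the remaining lags stay at or below 0.14.
The dominant spike at lag 6 indicates a seasonal period of 6.

6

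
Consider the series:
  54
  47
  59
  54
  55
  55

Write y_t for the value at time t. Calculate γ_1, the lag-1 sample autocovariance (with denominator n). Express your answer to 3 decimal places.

Mean ȳ = (54 + 47 + 59 + 54 + 55 + 55)/6 = 54.0000
Σ_{t=1}^{5}(y_t−ȳ)(y_{t+1}−ȳ) = -34.0000
γ_1 = -34.0000 / 6 = -5.667

-5.667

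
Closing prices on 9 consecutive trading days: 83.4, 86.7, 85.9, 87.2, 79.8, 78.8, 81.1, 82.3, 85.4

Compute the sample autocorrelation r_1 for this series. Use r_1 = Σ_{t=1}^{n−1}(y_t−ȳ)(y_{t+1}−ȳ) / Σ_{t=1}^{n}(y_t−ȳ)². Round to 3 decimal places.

Mean ȳ = (83.4 + 86.7 + 85.9 + 87.2 + 79.8 + 78.8 + 81.1 + 82.3 + 85.4)/9 = 83.4000
Numerator Σ_{t=1}^{8}(y_t−ȳ)(y_{t+1}−ȳ) = 31.5400
Denominator Σ(y_t−ȳ)² = 76.2000
r_1 = 31.5400 / 76.2000 = 0.414

0.414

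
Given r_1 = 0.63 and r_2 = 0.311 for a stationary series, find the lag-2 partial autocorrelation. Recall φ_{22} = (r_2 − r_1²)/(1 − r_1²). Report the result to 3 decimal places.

-0.142

φ_{22} = (r_2 − r_1²) / (1 − r_1²)
r_1² = (0.63)² = 0.3969
Numerator = 0.311 − 0.3969 = -0.0859; denominator = 1 − 0.3969 = 0.6031
φ_{22} = -0.0859 / 0.6031 = -0.142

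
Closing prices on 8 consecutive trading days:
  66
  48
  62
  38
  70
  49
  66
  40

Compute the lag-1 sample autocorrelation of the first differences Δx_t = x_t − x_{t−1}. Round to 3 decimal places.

-0.809

First differences Δx: -18, 14, -24, 32, -21, 17, -26
Mean of differences = -3.7143
Numerator Σ(Δx_t−Δx̄)(Δx_{t+1}−Δx̄) = -2773.9388
Denominator Σ(Δx_t−Δx̄)² = 3429.4286
r_1(Δx) = -2773.9388 / 3429.4286 = -0.809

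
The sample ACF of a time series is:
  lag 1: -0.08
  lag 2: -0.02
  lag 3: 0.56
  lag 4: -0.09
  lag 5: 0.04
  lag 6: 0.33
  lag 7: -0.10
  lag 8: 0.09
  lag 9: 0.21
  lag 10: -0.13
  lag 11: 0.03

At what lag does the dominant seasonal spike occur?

3

The largest autocorrelation is r_3 = 0.56, with weaker echoes at lags 6 (0.33) and 9 (0.21); the remaining lags stay at or below 0.09.
The dominant spike at lag 3 indicates a seasonal period of 3.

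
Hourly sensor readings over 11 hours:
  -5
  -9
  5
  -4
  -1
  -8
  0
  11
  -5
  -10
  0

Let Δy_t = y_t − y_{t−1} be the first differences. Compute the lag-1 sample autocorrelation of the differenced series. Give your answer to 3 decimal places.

First differences Δy: -4, 14, -9, 3, -7, 8, 11, -16, -5, 10
Mean of differences = 0.5000
Numerator Σ(Δy_t−Δȳ)(Δy_{t+1}−Δȳ) = -343.7500
Denominator Σ(Δy_t−Δȳ)² = 914.5000
r_1(Δy) = -343.7500 / 914.5000 = -0.376

-0.376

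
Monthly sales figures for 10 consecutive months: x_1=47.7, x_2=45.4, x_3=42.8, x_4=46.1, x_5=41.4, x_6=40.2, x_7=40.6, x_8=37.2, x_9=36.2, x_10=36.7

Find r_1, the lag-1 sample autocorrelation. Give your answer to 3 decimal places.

0.592

Mean x̄ = (47.7 + 45.4 + 42.8 + 46.1 + 41.4 + 40.2 + 40.6 + 37.2 + 36.2 + 36.7)/10 = 41.4300
Numerator Σ_{t=1}^{9}(x_t−x̄)(x_{t+1}−x̄) = 88.0181
Denominator Σ(x_t−x̄)² = 148.5810
r_1 = 88.0181 / 148.5810 = 0.592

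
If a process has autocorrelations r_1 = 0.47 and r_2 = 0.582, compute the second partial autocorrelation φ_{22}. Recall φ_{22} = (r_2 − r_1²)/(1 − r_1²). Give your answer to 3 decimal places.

0.463

φ_{22} = (r_2 − r_1²) / (1 − r_1²)
r_1² = (0.47)² = 0.2209
Numerator = 0.582 − 0.2209 = 0.3611; denominator = 1 − 0.2209 = 0.7791
φ_{22} = 0.3611 / 0.7791 = 0.463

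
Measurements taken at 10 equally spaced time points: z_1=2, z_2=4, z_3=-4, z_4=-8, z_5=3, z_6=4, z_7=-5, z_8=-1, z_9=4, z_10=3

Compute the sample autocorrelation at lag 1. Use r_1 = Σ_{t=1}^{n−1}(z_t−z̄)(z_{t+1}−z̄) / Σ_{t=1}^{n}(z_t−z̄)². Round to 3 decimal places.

Mean z̄ = (2 + 4 − 4 − 8 + 3 + 4 − 5 − 1 + 4 + 3)/10 = 0.2000
Numerator Σ_{t=1}^{9}(z_t−z̄)(z_{t+1}−z̄) = 5.5600
Denominator Σ(z_t−z̄)² = 175.6000
r_1 = 5.5600 / 175.6000 = 0.032

0.032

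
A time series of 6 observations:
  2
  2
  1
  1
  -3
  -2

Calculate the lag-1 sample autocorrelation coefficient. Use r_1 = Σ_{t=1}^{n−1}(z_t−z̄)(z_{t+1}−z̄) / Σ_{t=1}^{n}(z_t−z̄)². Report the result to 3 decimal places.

Mean z̄ = (2 + 2 + 1 + 1 − 3 − 2)/6 = 0.1667
Deviations from mean: 1.8333, 1.8333, 0.8333, 0.8333, -3.1667, -2.1667
Numerator Σ_{t=1}^{5}(z_t−z̄)(z_{t+1}−z̄) = 9.8056
Denominator Σ(z_t−z̄)² = 22.8333
r_1 = 9.8056 / 22.8333 = 0.429

0.429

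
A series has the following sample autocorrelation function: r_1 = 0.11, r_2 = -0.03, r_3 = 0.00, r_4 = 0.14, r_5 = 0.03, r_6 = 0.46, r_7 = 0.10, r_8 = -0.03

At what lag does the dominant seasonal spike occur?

6

The largest autocorrelation is r_6 = 0.46; the remaining lags stay at or below 0.14.
The dominant spike at lag 6 indicates a seasonal period of 6.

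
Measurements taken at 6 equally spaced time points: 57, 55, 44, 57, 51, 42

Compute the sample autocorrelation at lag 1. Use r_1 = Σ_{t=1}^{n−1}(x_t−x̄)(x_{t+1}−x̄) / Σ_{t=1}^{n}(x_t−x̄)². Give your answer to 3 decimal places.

-0.211

Mean x̄ = (57 + 55 + 44 + 57 + 51 + 42)/6 = 51.0000
Σ(x_t−x̄)(x_{t+1}−x̄) = (24.0000) + (-28.0000) + (-42.0000) + (0.0000) + (0.0000) = -46.0000
Denominator Σ(x_t−x̄)² = 218.0000
r_1 = -46.0000 / 218.0000 = -0.211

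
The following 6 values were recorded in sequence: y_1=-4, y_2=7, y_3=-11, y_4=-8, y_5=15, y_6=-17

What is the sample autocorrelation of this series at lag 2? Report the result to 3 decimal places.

Mean ȳ = (-4 + 7 − 11 − 8 + 15 − 17)/6 = -3.0000
Σ(y_t−ȳ)(y_{t+2}−ȳ) = (8.0000) + (-50.0000) + (-144.0000) + (70.0000) = -116.0000
Denominator Σ(y_t−ȳ)² = 710.0000
r_2 = -116.0000 / 710.0000 = -0.163

-0.163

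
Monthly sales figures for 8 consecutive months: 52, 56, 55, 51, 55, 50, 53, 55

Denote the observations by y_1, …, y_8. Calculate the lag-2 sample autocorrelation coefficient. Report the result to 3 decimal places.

-0.115

Mean ȳ = (52 + 56 + 55 + 51 + 55 + 50 + 53 + 55)/8 = 53.3750
Deviations from mean: -1.3750, 2.6250, 1.6250, -2.3750, 1.6250, -3.3750, -0.3750, 1.6250
Σ(y_t−ȳ)(y_{t+2}−ȳ) = (-2.2344) + (-6.2344) + (2.6406) + (8.0156) + (-0.6094) + (-5.4844) = -3.9063
Denominator Σ(y_t−ȳ)² = 33.8750
r_2 = -3.9063 / 33.8750 = -0.115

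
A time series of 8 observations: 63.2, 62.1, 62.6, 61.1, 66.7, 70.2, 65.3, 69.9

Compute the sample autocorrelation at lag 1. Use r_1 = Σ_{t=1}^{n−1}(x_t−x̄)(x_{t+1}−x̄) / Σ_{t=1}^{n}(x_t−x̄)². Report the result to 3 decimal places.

Mean x̄ = (63.2 + 62.1 + 62.6 + 61.1 + 66.7 + 70.2 + 65.3 + 69.9)/8 = 65.1375
Deviations from mean: -1.9375, -3.0375, -2.5375, -4.0375, 1.5625, 5.0625, 0.1625, 4.7625
Σ(x_t−x̄)(x_{t+1}−x̄) = (5.8852) + (7.7077) + (10.2452) + (-6.3086) + (7.9102) + (0.8227) + (0.7739) = 27.0361
Denominator Σ(x_t−x̄)² = 86.4988
r_1 = 27.0361 / 86.4988 = 0.313

0.313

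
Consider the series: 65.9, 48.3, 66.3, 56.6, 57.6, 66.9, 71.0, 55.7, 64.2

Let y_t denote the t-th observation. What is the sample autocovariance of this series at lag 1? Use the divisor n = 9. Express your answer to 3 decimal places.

Mean ȳ = (65.9 + 48.3 + 66.3 + 56.6 + 57.6 + 66.9 + 71.0 + 55.7 + 64.2)/9 = 61.3889
Σ_{t=1}^{8}(y_t−ȳ)(y_{t+1}−ȳ) = -167.2823
γ_1 = -167.2823 / 9 = -18.587

-18.587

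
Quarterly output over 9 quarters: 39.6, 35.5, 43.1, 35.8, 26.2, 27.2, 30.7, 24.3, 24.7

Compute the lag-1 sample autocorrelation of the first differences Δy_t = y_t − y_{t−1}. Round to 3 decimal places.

-0.292

First differences Δy: -4.1, 7.6, -7.3, -9.6, 1.0, 3.5, -6.4, 0.4
Mean of differences = -1.8625
Numerator Σ(Δy_t−Δȳ)(Δy_{t+1}−Δȳ) = -71.9489
Denominator Σ(Δy_t−Δȳ)² = 246.6388
r_1(Δy) = -71.9489 / 246.6388 = -0.292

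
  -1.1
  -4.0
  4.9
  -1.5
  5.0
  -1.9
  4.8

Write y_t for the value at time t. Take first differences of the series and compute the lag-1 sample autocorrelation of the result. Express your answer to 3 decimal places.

First differences Δy: -2.9, 8.9, -6.4, 6.5, -6.9, 6.7
Mean of differences = 0.9833
Numerator Σ(Δy_t−Δȳ)(Δy_{t+1}−Δȳ) = -218.4819
Denominator Σ(Δy_t−Δȳ)² = 257.5283
r_1(Δy) = -218.4819 / 257.5283 = -0.848

-0.848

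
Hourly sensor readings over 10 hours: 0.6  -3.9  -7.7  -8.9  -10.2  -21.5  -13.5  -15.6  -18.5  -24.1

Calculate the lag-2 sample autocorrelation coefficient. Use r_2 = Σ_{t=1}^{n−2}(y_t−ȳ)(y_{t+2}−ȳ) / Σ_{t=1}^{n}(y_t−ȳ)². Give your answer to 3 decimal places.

Mean ȳ = (0.6 − 3.9 − 7.7 − 8.9 − 10.2 − 21.5 − 13.5 − 15.6 − 18.5 − 24.1)/10 = -12.3300
Numerator Σ_{t=1}^{8}(y_t−ȳ)(y_{t+2}−ȳ) = 140.3902
Denominator Σ(y_t−ȳ)² = 548.7410
r_2 = 140.3902 / 548.7410 = 0.256

0.256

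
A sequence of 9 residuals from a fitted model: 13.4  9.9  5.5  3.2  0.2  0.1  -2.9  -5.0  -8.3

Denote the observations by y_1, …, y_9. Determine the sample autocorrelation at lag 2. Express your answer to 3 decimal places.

Mean ȳ = (13.4 + 9.9 + 5.5 + 3.2 + 0.2 + 0.1 − 2.9 − 5.0 − 8.3)/9 = 1.7889
Σ(y_t−ȳ)(y_{t+2}−ȳ) = (43.0901) + (11.4457) + (-5.8965) + (-2.3832) + (7.4501) + (11.4657) + (47.3057) = 112.4775
Denominator Σ(y_t−ȳ)² = 391.6089
r_2 = 112.4775 / 391.6089 = 0.287

0.287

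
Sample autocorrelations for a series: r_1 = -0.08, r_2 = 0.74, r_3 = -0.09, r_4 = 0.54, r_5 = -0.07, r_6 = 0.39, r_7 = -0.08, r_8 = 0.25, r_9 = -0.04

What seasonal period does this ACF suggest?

The largest autocorrelation is r_2 = 0.74, with weaker echoes at lags 4 (0.54), 6 (0.39) and 8 (0.25); the remaining lags stay at or below -0.04.
The dominant spike at lag 2 indicates a seasonal period of 2.

2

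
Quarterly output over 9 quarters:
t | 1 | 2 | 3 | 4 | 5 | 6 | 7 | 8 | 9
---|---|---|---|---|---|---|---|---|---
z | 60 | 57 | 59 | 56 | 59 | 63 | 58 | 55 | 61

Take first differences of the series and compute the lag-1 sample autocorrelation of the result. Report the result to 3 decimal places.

-0.272

First differences Δz: -3, 2, -3, 3, 4, -5, -3, 6
Mean of differences = 0.1250
Numerator Σ(Δz_t−Δz̄)(Δz_{t+1}−Δz̄) = -31.7656
Denominator Σ(Δz_t−Δz̄)² = 116.8750
r_1(Δz) = -31.7656 / 116.8750 = -0.272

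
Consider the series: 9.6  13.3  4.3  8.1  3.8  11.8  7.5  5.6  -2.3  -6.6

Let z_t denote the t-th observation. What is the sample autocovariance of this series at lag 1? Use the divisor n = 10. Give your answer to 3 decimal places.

Mean z̄ = (9.6 + 13.3 + 4.3 + 8.1 + 3.8 + 11.8 + 7.5 + 5.6 − 2.3 − 6.6)/10 = 5.5100
Σ_{t=1}^{9}(z_t−z̄)(z_{t+1}−z̄) = 110.6889
γ_1 = 110.6889 / 10 = 11.069

11.069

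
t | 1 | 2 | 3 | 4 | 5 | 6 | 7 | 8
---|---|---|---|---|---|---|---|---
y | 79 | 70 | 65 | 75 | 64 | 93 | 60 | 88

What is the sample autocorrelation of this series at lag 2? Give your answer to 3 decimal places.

Mean ȳ = (79 + 70 + 65 + 75 + 64 + 93 + 60 + 88)/8 = 74.2500
Numerator Σ_{t=1}^{6}(y_t−ȳ)(y_{t+2}−ȳ) = 465.6250
Denominator Σ(y_t−ȳ)² = 975.5000
r_2 = 465.6250 / 975.5000 = 0.477

0.477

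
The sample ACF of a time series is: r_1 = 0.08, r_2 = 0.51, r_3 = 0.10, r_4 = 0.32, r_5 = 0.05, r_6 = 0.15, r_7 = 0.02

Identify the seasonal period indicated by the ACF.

The largest autocorrelation is r_2 = 0.51, with weaker echoes at lags 4 (0.32) and 6 (0.15); the remaining lags stay at or below 0.10.
The dominant spike at lag 2 indicates a seasonal period of 2.

2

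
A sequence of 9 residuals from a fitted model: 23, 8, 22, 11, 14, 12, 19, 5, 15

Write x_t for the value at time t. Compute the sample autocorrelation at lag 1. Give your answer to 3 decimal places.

Mean x̄ = (23 + 8 + 22 + 11 + 14 + 12 + 19 + 5 + 15)/9 = 14.3333
Numerator Σ_{t=1}^{8}(x_t−x̄)(x_{t+1}−x̄) = -187.7778
Denominator Σ(x_t−x̄)² = 300.0000
r_1 = -187.7778 / 300.0000 = -0.626

-0.626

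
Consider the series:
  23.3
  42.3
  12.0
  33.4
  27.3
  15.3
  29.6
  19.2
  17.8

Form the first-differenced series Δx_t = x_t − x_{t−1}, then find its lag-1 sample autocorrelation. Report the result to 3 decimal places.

-0.719

First differences Δx: 19.0, -30.3, 21.4, -6.1, -12.0, 14.3, -10.4, -1.4
Mean of differences = -0.6875
Numerator Σ(Δx_t−Δx̄)(Δx_{t+1}−Δx̄) = -1603.5739
Denominator Σ(Δx_t−Δx̄)² = 2229.0888
r_1(Δx) = -1603.5739 / 2229.0888 = -0.719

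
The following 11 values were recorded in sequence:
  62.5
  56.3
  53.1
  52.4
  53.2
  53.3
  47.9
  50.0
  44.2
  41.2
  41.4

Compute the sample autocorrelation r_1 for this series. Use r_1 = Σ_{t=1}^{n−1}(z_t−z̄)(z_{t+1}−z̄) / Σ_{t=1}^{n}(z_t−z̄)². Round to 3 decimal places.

0.579

Mean z̄ = (62.5 + 56.3 + 53.1 + 52.4 + 53.2 + 53.3 + 47.9 + 50.0 + 44.2 + 41.2 + 41.4)/11 = 50.5000
Numerator Σ_{t=1}^{10}(z_t−z̄)(z_{t+1}−z̄) = 242.7000
Denominator Σ(z_t−z̄)² = 419.1400
r_1 = 242.7000 / 419.1400 = 0.579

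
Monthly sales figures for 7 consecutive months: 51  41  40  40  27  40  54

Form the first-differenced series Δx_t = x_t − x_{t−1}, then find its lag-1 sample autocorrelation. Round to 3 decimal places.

0.037

First differences Δx: -10, -1, 0, -13, 13, 14
Mean of differences = 0.5000
Numerator Σ(Δx_t−Δx̄)(Δx_{t+1}−Δx̄) = 23.2500
Denominator Σ(Δx_t−Δx̄)² = 633.5000
r_1(Δx) = 23.2500 / 633.5000 = 0.037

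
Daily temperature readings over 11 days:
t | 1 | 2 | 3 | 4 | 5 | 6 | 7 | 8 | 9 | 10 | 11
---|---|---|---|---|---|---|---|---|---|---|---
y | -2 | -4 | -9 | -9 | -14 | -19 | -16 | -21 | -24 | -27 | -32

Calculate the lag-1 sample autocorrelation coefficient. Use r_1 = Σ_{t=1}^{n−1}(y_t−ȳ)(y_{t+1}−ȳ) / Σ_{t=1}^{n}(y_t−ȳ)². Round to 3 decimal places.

Mean ȳ = (-2 − 4 − 9 − 9 − 14 − 19 − 16 − 21 − 24 − 27 − 32)/11 = -16.0909
Numerator Σ_{t=1}^{10}(y_t−ȳ)(y_{t+1}−ȳ) = 613.0826
Denominator Σ(y_t−ȳ)² = 916.9091
r_1 = 613.0826 / 916.9091 = 0.669

0.669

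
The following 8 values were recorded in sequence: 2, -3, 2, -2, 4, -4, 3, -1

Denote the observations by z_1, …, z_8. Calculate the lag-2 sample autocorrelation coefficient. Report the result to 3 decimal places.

0.667

Mean z̄ = (2 − 3 + 2 − 2 + 4 − 4 + 3 − 1)/8 = 0.1250
Numerator Σ_{t=1}^{6}(z_t−z̄)(z_{t+2}−z̄) = 41.9688
Denominator Σ(z_t−z̄)² = 62.8750
r_2 = 41.9688 / 62.8750 = 0.667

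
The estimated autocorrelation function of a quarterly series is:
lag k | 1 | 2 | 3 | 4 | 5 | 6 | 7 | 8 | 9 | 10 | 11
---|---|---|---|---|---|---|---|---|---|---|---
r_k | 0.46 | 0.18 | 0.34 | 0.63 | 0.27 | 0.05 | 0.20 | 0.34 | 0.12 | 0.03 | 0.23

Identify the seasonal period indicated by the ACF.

4

The largest autocorrelation is r_4 = 0.63; the remaining lags stay at or below 0.46. The elevated value at lag 1 (0.46), dropping to 0.18 at lag 2, reflects decaying short-term dependence rather than seasonality.
The dominant spike at lag 4 indicates a seasonal period of 4.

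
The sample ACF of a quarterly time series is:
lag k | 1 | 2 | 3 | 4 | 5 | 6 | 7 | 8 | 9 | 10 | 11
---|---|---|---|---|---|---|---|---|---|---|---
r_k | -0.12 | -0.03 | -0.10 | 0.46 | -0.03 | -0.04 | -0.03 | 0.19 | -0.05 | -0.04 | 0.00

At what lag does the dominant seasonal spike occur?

The largest autocorrelation is r_4 = 0.46, with a weaker echo at lag 8 (0.19); the remaining lags stay at or below 0.00.
The dominant spike at lag 4 indicates a seasonal period of 4.

4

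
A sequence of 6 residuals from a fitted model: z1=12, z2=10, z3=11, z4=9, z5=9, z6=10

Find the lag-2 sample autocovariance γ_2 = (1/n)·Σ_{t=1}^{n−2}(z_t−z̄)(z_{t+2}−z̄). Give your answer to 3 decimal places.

Mean z̄ = (12 + 10 + 11 + 9 + 9 + 10)/6 = 10.1667
Deviations: 1.8333, -0.1667, 0.8333, -1.1667, -1.1667, -0.1667
Σ_{t=1}^{4}(z_t−z̄)(z_{t+2}−z̄) = 0.9444
γ_2 = 0.9444 / 6 = 0.157

0.157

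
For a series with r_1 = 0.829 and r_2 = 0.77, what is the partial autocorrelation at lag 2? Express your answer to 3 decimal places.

0.265

φ_{22} = (r_2 − r_1²) / (1 − r_1²)
r_1² = (0.829)² = 0.687241
Numerator = 0.77 − 0.6872 = 0.0828; denominator = 1 − 0.6872 = 0.3128
φ_{22} = 0.0828 / 0.3128 = 0.265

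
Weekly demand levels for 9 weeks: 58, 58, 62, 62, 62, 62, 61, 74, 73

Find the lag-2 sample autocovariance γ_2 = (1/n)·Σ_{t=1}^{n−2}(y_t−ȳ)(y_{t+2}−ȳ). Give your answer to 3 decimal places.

-1.587

Mean ȳ = (58 + 58 + 62 + 62 + 62 + 62 + 61 + 74 + 73)/9 = 63.5556
Σ_{t=1}^{7}(y_t−ȳ)(y_{t+2}−ȳ) = -14.2840
γ_2 = -14.2840 / 9 = -1.587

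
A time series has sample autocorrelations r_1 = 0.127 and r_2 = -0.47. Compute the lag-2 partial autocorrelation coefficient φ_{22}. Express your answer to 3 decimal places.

-0.494

φ_{22} = (r_2 − r_1²) / (1 − r_1²)
r_1² = (0.127)² = 0.016129
Numerator = -0.47 − 0.0161 = -0.4861; denominator = 1 − 0.0161 = 0.9839
φ_{22} = -0.4861 / 0.9839 = -0.494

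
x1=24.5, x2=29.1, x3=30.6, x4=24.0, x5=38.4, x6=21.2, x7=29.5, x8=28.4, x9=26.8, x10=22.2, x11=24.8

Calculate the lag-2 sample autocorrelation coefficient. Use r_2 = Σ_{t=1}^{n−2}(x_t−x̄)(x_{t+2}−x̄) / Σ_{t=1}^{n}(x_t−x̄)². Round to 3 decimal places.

0.235

Mean x̄ = (24.5 + 29.1 + 30.6 + 24.0 + 38.4 + 21.2 + 29.5 + 28.4 + 26.8 + 22.2 + 24.8)/11 = 27.2273
Numerator Σ_{t=1}^{9}(x_t−x̄)(x_{t+2}−x̄) = 54.3867
Denominator Σ(x_t−x̄)² = 231.7818
r_2 = 54.3867 / 231.7818 = 0.235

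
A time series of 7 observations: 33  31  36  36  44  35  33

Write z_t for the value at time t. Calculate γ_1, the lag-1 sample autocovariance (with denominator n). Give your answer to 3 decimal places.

1.545

Mean z̄ = (33 + 31 + 36 + 36 + 44 + 35 + 33)/7 = 35.4286
Deviations: -2.4286, -4.4286, 0.5714, 0.5714, 8.5714, -0.4286, -2.4286
Σ_{t=1}^{6}(z_t−z̄)(z_{t+1}−z̄) = 10.8163
γ_1 = 10.8163 / 7 = 1.545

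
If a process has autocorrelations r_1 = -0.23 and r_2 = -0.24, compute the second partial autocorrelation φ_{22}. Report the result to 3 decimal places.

φ_{22} = (r_2 − r_1²) / (1 − r_1²)
r_1² = (-0.23)² = 0.0529
Numerator = -0.24 − 0.0529 = -0.2929; denominator = 1 − 0.0529 = 0.9471
φ_{22} = -0.2929 / 0.9471 = -0.309

-0.309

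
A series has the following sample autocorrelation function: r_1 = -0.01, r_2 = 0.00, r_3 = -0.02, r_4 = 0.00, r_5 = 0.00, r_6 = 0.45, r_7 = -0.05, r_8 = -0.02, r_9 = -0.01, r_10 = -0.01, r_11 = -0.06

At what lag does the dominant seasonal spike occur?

6

The largest autocorrelation is r_6 = 0.45; the remaining lags stay at or below 0.00.
The dominant spike at lag 6 indicates a seasonal period of 6.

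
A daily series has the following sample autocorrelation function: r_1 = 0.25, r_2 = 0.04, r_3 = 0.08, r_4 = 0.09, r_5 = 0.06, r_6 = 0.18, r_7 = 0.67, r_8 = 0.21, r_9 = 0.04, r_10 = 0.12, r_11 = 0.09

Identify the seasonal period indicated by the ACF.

The largest autocorrelation is r_7 = 0.67; the remaining lags stay at or below 0.25. The elevated value at lag 1 (0.25), dropping to 0.04 at lag 2, reflects decaying short-term dependence rather than seasonality.
The dominant spike at lag 7 indicates a seasonal period of 7.

7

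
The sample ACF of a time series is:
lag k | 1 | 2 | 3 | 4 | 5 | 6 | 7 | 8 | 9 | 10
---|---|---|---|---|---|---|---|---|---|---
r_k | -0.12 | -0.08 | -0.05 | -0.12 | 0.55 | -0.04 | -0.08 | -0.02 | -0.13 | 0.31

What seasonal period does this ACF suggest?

5

The largest autocorrelation is r_5 = 0.55, with a weaker echo at lag 10 (0.31); the remaining lags stay at or below -0.02.
The dominant spike at lag 5 indicates a seasonal period of 5.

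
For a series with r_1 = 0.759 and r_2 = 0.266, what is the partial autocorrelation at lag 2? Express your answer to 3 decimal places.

-0.731

φ_{22} = (r_2 − r_1²) / (1 − r_1²)
r_1² = (0.759)² = 0.576081
Numerator = 0.266 − 0.5761 = -0.3101; denominator = 1 − 0.5761 = 0.4239
φ_{22} = -0.3101 / 0.4239 = -0.731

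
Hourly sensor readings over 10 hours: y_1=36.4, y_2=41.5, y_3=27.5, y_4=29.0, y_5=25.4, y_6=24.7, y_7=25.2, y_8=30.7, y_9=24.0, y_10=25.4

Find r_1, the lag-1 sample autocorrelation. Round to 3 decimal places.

0.362

Mean ȳ = (36.4 + 41.5 + 27.5 + 29.0 + 25.4 + 24.7 + 25.2 + 30.7 + 24.0 + 25.4)/10 = 28.9800
Numerator Σ_{t=1}^{9}(y_t−ȳ)(y_{t+1}−ȳ) = 108.5296
Denominator Σ(y_t−ȳ)² = 299.9960
r_1 = 108.5296 / 299.9960 = 0.362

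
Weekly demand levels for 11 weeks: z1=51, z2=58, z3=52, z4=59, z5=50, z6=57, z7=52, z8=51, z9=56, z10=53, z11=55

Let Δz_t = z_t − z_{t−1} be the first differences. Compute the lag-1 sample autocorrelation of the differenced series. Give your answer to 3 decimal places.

First differences Δz: 7, -6, 7, -9, 7, -5, -1, 5, -3, 2
Mean of differences = 0.4000
Numerator Σ(Δz_t−Δz̄)(Δz_{t+1}−Δz̄) = -264.1600
Denominator Σ(Δz_t−Δz̄)² = 326.4000
r_1(Δz) = -264.1600 / 326.4000 = -0.809

-0.809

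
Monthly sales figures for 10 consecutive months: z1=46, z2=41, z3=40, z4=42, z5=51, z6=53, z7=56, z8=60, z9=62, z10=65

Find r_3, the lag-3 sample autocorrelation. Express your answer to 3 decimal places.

Mean z̄ = (46 + 41 + 40 + 42 + 51 + 53 + 56 + 60 + 62 + 65)/10 = 51.6000
Σ(z_t−z̄)(z_{t+3}−z̄) = (53.7600) + (6.3600) + (-16.2400) + (-42.2400) + (-5.0400) + (14.5600) + (58.9600) = 70.1200
Denominator Σ(z_t−z̄)² = 750.4000
r_3 = 70.1200 / 750.4000 = 0.093

0.093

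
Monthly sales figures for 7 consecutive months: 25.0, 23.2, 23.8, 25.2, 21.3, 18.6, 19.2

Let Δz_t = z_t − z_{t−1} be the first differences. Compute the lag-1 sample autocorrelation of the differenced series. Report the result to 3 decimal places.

First differences Δz: -1.8, 0.6, 1.4, -3.9, -2.7, 0.6
Mean of differences = -0.9667
Numerator Σ(Δz_t−Δz̄)(Δz_{t+1}−Δz̄) = -2.1711
Denominator Σ(Δz_t−Δz̄)² = 22.8133
r_1(Δz) = -2.1711 / 22.8133 = -0.095

-0.095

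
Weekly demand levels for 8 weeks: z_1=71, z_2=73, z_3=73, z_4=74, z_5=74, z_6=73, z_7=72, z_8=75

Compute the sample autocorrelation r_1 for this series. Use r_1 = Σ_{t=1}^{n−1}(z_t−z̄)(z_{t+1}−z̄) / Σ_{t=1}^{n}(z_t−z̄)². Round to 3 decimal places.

-0.105

Mean z̄ = (71 + 73 + 73 + 74 + 74 + 73 + 72 + 75)/8 = 73.1250
Deviations from mean: -2.1250, -0.1250, -0.1250, 0.8750, 0.8750, -0.1250, -1.1250, 1.8750
Σ(z_t−z̄)(z_{t+1}−z̄) = (0.2656) + (0.0156) + (-0.1094) + (0.7656) + (-0.1094) + (0.1406) + (-2.1094) = -1.1406
Denominator Σ(z_t−z̄)² = 10.8750
r_1 = -1.1406 / 10.8750 = -0.105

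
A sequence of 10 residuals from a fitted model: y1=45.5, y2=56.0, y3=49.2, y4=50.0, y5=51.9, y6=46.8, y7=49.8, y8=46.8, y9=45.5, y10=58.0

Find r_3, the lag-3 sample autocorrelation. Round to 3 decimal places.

0.125

Mean ȳ = (45.5 + 56.0 + 49.2 + 50.0 + 51.9 + 46.8 + 49.8 + 46.8 + 45.5 + 58.0)/10 = 49.9500
Σ(y_t−ȳ)(y_{t+3}−ȳ) = (-0.2225) + (11.7975) + (2.3625) + (-0.0075) + (-6.1425) + (14.0175) + (-1.2075) = 20.5975
Denominator Σ(y_t−ȳ)² = 165.2450
r_3 = 20.5975 / 165.2450 = 0.125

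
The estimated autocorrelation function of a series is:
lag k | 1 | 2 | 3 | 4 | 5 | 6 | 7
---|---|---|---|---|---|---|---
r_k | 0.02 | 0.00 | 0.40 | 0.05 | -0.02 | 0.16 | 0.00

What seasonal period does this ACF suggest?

3

The largest autocorrelation is r_3 = 0.40, with a weaker echo at lag 6 (0.16); the remaining lags stay at or below 0.05.
The dominant spike at lag 3 indicates a seasonal period of 3.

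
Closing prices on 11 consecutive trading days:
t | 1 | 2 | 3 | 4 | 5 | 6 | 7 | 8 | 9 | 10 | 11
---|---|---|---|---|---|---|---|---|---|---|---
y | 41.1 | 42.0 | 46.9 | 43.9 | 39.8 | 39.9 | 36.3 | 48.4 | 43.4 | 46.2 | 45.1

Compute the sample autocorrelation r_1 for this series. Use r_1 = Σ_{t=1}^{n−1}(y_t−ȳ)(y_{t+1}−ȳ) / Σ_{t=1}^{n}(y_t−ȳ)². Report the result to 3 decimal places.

0.026

Mean ȳ = (41.1 + 42.0 + 46.9 + 43.9 + 39.8 + 39.9 + 36.3 + 48.4 + 43.4 + 46.2 + 45.1)/11 = 43.0000
Numerator Σ_{t=1}^{10}(y_t−ȳ)(y_{t+1}−ȳ) = 3.3000
Denominator Σ(y_t−ȳ)² = 129.3400
r_1 = 3.3000 / 129.3400 = 0.026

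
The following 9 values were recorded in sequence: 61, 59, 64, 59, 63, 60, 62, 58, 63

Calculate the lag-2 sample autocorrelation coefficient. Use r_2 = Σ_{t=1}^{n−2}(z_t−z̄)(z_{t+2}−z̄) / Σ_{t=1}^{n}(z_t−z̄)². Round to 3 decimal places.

Mean z̄ = (61 + 59 + 64 + 59 + 63 + 60 + 62 + 58 + 63)/9 = 61.0000
Σ(z_t−z̄)(z_{t+2}−z̄) = (0.0000) + (4.0000) + (6.0000) + (2.0000) + (2.0000) + (3.0000) + (2.0000) = 19.0000
Denominator Σ(z_t−z̄)² = 36.0000
r_2 = 19.0000 / 36.0000 = 0.528

0.528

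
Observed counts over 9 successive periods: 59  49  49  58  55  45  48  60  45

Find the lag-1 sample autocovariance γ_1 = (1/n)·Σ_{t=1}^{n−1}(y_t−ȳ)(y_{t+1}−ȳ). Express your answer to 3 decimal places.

Mean ȳ = (59 + 49 + 49 + 58 + 55 + 45 + 48 + 60 + 45)/9 = 52.0000
Σ_{t=1}^{8}(y_t−ȳ)(y_{t+1}−ȳ) = -93.0000
γ_1 = -93.0000 / 9 = -10.333

-10.333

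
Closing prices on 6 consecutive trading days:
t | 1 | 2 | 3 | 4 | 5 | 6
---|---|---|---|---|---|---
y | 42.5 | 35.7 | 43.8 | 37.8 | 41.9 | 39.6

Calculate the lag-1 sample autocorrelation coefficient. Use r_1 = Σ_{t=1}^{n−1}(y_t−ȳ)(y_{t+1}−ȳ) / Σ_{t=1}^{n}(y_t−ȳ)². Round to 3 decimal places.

Mean ȳ = (42.5 + 35.7 + 43.8 + 37.8 + 41.9 + 39.6)/6 = 40.2167
Deviations from mean: 2.2833, -4.5167, 3.5833, -2.4167, 1.6833, -0.6167
Σ(y_t−ȳ)(y_{t+1}−ȳ) = (-10.3131) + (-16.1847) + (-8.6597) + (-4.0681) + (-1.0381) = -40.2636
Denominator Σ(y_t−ȳ)² = 47.5083
r_1 = -40.2636 / 47.5083 = -0.848

-0.848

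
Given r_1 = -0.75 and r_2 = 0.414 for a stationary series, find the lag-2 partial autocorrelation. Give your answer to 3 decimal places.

-0.339

φ_{22} = (r_2 − r_1²) / (1 − r_1²)
r_1² = (-0.75)² = 0.5625
Numerator = 0.414 − 0.5625 = -0.1485; denominator = 1 − 0.5625 = 0.4375
φ_{22} = -0.1485 / 0.4375 = -0.339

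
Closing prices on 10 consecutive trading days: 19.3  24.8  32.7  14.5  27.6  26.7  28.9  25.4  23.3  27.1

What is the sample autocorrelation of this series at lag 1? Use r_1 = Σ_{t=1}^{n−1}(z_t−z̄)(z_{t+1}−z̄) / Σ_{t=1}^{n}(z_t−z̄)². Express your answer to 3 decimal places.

-0.428

Mean z̄ = (19.3 + 24.8 + 32.7 + 14.5 + 27.6 + 26.7 + 28.9 + 25.4 + 23.3 + 27.1)/10 = 25.0300
Numerator Σ_{t=1}^{9}(z_t−z̄)(z_{t+1}−z̄) = -100.3079
Denominator Σ(z_t−z̄)² = 234.3810
r_1 = -100.3079 / 234.3810 = -0.428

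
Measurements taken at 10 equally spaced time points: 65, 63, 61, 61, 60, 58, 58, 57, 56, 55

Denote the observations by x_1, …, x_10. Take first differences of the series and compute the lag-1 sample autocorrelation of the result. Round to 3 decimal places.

-0.207

First differences Δx: -2, -2, 0, -1, -2, 0, -1, -1, -1
Mean of differences = -1.1111
Numerator Σ(Δx_t−Δx̄)(Δx_{t+1}−Δx̄) = -1.0123
Denominator Σ(Δx_t−Δx̄)² = 4.8889
r_1(Δx) = -1.0123 / 4.8889 = -0.207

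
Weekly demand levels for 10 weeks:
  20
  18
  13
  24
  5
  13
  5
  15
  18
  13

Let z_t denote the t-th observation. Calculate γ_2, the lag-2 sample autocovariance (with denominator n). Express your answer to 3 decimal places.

7.928

Mean z̄ = (20 + 18 + 13 + 24 + 5 + 13 + 5 + 15 + 18 + 13)/10 = 14.4000
Σ_{t=1}^{8}(z_t−z̄)(z_{t+2}−z̄) = 79.2800
γ_2 = 79.2800 / 10 = 7.928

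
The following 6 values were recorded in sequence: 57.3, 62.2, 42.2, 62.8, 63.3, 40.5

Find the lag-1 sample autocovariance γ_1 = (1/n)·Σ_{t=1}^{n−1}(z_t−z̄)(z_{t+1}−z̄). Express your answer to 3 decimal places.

-38.026

Mean z̄ = (57.3 + 62.2 + 42.2 + 62.8 + 63.3 + 40.5)/6 = 54.7167
Σ_{t=1}^{5}(z_t−z̄)(z_{t+1}−z̄) = -228.1553
γ_1 = -228.1553 / 6 = -38.026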